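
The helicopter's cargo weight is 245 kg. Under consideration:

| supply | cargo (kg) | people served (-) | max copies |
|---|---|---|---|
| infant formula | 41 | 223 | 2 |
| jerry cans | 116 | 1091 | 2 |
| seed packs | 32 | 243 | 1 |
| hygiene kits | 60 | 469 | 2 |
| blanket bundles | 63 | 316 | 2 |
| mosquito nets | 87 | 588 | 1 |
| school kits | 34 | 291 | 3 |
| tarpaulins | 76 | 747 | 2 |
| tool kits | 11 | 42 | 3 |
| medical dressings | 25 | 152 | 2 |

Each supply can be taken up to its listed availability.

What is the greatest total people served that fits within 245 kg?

By people served per kg: tarpaulins 9.83, jerry cans 9.41, school kits 8.56, hygiene kits 7.82 lead.
Taking 2×school kits + 2×tarpaulins + medical dressings: 245 kg used, 2228 in people served.

2228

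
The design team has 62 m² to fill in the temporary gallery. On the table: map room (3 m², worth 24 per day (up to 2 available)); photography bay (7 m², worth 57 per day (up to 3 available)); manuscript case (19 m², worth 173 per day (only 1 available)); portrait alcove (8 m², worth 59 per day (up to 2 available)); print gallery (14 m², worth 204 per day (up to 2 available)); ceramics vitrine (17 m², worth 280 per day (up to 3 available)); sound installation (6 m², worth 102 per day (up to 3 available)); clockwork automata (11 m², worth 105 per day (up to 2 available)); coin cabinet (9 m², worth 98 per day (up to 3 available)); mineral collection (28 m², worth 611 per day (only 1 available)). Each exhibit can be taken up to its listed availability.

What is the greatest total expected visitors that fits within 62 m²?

1171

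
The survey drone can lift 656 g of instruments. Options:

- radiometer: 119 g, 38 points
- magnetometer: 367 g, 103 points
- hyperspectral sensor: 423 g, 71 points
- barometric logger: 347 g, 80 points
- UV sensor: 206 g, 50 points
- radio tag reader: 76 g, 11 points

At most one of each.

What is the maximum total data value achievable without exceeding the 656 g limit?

164

Ranking by ratio (data value/g): radiometer 0.32, magnetometer 0.28, UV sensor 0.24, barometric logger 0.23.
The ratio heuristic lands on radiometer + magnetometer + radio tag reader (152) but leaves 94 g idle.
Replace radiometer with UV sensor: the trade gains 12 net, giving 164 at 649 g.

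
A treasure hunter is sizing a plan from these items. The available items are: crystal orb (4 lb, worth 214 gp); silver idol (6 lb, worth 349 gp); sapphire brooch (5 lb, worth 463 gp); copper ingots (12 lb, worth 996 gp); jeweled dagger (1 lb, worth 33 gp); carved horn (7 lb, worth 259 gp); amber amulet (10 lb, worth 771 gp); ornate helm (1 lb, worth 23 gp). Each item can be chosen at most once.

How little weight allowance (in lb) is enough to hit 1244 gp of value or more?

Need the lightest bundle worth ≥ 1244.
Taking sapphire brooch + jeweled dagger + amber amulet gives 1267 (≥ 1244) for 16 lb.
Any bundle with less than 16 lb falls short of 1244.

16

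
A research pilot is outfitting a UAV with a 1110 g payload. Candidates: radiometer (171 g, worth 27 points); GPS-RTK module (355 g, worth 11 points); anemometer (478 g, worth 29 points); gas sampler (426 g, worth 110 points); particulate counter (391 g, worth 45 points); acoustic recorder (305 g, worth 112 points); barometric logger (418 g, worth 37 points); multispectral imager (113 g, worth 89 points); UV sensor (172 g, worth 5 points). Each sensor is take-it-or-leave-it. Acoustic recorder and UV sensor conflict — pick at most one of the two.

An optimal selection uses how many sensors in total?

4

Best achievable data value is 338.
For example radiometer + gas sampler + acoustic recorder + multispectral imager achieves it, using 1015 g.
All optima have 4 sensors.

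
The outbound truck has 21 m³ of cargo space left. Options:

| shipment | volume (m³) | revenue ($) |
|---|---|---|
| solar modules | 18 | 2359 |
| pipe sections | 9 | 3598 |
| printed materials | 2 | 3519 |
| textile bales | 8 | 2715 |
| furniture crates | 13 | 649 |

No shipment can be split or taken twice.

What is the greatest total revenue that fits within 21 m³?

9832

Ranking by ratio (revenue/m³): printed materials 1759.50, pipe sections 399.78, textile bales 339.38.
Pipe sections + printed materials + textile bales uses 19 of the 21 m³ and totals 9832.
The spare 2 m³ is too small for any remaining shipment, and no exchange beats 9832.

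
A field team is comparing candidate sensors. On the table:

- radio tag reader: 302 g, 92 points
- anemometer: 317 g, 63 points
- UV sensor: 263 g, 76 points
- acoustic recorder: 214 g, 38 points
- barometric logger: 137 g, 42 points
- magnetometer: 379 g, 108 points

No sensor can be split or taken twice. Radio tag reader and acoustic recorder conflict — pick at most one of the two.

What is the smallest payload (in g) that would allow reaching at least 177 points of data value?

642

Look for the lowest-payload combination reaching 177.
UV sensor + magnetometer reaches 184 using 642 g.
Below 642 g the best achievable stays under 177.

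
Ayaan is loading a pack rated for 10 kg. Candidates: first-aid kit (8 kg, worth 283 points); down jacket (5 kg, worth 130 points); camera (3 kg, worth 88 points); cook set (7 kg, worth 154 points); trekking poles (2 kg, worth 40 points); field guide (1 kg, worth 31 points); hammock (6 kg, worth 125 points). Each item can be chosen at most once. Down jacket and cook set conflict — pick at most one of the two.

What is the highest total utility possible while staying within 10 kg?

323

Ranking by ratio (utility/kg): first-aid kit 35.38, field guide 31.00, camera 29.33.
The ratio heuristic lands on first-aid kit + field guide (314) but leaves 1 kg idle.
Dropping field guide frees 1 kg; slotting in trekking poles (2 kg) lifts the total to 323 at 10 kg.
Every other selection either busts 10 kg or breaks a pairing rule or fails to beat 323.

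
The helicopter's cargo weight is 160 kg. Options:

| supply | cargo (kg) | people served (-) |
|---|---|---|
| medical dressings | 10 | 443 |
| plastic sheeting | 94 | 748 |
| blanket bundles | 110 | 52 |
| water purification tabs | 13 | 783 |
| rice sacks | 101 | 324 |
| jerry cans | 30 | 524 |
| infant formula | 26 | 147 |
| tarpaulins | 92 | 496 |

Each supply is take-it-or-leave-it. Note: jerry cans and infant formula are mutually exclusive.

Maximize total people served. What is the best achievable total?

2498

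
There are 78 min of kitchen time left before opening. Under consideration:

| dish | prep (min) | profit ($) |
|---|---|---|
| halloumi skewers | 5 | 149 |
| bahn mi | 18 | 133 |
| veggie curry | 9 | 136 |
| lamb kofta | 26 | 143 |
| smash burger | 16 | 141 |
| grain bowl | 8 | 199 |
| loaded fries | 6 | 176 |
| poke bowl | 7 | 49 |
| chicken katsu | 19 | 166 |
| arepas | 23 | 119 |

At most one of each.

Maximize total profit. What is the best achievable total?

Taking halloumi skewers + veggie curry + smash burger + grain bowl + loaded fries + poke bowl + chicken katsu: 70 min used, 1016 in profit.
Runner-up halloumi skewers + bahn mi + veggie curry + grain bowl + loaded fries + poke bowl + chicken katsu tops out at 1008.

1016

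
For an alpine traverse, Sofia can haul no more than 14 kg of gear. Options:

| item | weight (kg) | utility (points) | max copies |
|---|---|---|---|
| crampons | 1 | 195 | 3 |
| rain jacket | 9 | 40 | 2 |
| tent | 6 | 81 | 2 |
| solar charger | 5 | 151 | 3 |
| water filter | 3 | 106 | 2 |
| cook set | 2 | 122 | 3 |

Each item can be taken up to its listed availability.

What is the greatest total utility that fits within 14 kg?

Density check — crampons 195.00, cook set 61.00, water filter 35.33, solar charger 30.20 are the best per kg.
A density-first pass picks 3×crampons + water filter + 3×cook set — 1057 at 12 kg.
Replace water filter with solar charger: the trade gains 45 net, giving 1102 at 14 kg.
That's the maximum — no swap from here does better than 1102.

1102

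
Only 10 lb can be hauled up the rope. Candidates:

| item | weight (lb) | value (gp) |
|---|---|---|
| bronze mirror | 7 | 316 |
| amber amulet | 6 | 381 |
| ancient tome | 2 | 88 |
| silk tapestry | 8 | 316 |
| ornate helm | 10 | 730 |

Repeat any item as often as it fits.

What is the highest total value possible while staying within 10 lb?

730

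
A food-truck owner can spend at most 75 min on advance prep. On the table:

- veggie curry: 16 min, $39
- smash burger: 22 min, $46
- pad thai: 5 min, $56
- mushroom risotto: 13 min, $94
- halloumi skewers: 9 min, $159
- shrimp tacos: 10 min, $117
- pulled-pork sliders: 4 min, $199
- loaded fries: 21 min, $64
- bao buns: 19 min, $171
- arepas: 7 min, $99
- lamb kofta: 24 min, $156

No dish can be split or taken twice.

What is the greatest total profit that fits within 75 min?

A density-first pass picks pad thai + mushroom risotto + halloumi skewers + shrimp tacos + pulled-pork sliders + bao buns + arepas — 895 at 67 min.
The 18 min tied up in pad thai and mushroom risotto is better spent on lamb kofta — total rises to 901 (73 min).
The spare 2 min is too small for any remaining dish, and no exchange beats 901.

901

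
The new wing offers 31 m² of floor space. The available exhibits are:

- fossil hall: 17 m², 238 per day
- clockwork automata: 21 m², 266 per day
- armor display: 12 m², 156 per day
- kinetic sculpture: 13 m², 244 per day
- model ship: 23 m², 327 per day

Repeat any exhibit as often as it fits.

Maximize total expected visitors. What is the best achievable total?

Taking 2×kinetic sculpture: 26 m² used, 488 in expected visitors.

488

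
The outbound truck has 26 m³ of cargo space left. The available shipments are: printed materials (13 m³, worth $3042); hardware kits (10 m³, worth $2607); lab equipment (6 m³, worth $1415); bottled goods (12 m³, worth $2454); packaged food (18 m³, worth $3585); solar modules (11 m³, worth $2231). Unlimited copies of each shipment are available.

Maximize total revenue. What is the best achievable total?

6629

By revenue per m³: hardware kits 260.70, lab equipment 235.83, printed materials 234.00 lead.
2×hardware kits + lab equipment uses 26 of the 26 m³ and totals 6629.
No other feasible combination exceeds 6629.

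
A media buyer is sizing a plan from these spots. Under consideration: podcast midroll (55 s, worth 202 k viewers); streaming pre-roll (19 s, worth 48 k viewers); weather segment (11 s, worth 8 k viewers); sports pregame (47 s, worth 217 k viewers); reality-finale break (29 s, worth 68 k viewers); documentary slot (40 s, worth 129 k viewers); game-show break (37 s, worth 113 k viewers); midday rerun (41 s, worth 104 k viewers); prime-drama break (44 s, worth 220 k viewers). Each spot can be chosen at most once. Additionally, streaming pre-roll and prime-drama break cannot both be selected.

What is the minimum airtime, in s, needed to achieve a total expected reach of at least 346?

84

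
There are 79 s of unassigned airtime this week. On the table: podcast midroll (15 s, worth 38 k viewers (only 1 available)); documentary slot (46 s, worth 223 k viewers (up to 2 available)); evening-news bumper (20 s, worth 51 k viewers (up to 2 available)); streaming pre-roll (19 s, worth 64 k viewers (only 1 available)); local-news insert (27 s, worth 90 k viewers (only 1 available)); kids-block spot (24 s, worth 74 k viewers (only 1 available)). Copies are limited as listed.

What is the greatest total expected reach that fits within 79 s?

A density-first pass picks documentary slot + streaming pre-roll — 287 at 65 s.
The 19 s tied up in streaming pre-roll is better spent on local-news insert — total rises to 313 (73 s).
Nothing else within 79 s beats 313.

313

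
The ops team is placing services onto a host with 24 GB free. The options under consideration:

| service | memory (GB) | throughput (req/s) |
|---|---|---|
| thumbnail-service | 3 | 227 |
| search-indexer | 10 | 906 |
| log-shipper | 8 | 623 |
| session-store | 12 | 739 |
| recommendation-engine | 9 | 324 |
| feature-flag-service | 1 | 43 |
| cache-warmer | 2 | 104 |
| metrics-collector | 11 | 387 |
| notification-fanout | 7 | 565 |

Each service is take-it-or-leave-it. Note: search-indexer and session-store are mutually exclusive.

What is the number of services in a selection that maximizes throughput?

Best achievable throughput is 1903.
One optimal bundle: thumbnail-service + search-indexer + log-shipper + feature-flag-service + cache-warmer (24 GB).
Every optimal selection uses 5 services.

5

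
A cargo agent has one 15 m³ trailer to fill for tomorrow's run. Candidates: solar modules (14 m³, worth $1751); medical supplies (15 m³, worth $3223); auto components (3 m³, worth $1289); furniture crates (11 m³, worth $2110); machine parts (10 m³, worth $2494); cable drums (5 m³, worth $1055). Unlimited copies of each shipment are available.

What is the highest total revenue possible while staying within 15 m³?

Density check — auto components 429.67, machine parts 249.40, medical supplies 214.87 are the best per m³.
The ratio ordering already packs tightly: 5×auto components, 15 m³, 6445.

6445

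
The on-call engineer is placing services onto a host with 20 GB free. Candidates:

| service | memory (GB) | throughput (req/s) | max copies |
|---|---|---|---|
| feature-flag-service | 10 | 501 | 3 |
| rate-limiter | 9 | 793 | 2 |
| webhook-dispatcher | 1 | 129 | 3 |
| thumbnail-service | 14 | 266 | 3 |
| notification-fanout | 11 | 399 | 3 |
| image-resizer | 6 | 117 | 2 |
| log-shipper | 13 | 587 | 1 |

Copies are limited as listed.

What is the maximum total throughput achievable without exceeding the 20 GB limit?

Greedy by ratio would take rate-limiter + 3×webhook-dispatcher + image-resizer: 18 GB used, total 1297.
Dropping webhook-dispatcher and image-resizer frees 7 GB; slotting in rate-limiter (9 GB) lifts the total to 1844 at 20 GB.
No other feasible combination exceeds 1844.

1844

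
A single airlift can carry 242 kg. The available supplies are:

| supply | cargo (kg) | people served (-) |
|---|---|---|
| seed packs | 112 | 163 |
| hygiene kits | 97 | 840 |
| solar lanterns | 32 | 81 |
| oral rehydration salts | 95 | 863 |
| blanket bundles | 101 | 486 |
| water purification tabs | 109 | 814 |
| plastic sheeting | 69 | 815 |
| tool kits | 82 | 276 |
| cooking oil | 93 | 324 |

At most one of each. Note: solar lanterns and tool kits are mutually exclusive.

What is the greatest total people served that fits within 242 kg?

A density-first pass picks solar lanterns + oral rehydration salts + plastic sheeting — 1759 at 196 kg.
The 69 kg tied up in plastic sheeting is better spent on hygiene kits — total rises to 1784 (224 kg).
The closest alternative, solar lanterns + oral rehydration salts + plastic sheeting, reaches only 1759.

1784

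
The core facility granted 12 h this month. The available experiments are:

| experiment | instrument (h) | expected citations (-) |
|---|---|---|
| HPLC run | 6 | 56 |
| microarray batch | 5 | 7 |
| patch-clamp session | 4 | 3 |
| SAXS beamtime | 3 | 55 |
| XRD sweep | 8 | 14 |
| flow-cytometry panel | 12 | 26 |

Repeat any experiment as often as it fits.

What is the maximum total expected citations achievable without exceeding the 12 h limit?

220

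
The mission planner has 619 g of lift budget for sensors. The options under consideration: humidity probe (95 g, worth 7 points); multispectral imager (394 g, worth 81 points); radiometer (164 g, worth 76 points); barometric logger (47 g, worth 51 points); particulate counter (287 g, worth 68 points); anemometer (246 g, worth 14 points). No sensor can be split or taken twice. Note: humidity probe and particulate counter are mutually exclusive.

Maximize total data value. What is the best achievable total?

208

Taking multispectral imager + radiometer + barometric logger: 605 g used, 208 in data value.
The spare 14 g is too small for any remaining sensor, and no feasible exchange beats 208.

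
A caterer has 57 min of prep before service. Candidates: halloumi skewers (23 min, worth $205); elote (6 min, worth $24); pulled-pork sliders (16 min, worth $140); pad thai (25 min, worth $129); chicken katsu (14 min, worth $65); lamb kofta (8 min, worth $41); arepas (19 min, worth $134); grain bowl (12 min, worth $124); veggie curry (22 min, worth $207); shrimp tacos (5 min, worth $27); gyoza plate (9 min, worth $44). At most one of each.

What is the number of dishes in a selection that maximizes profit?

The maximum profit within 57 min is 536.
halloumi skewers + grain bowl + veggie curry hits 536 at 57 min.
Every optimal selection uses 3 dishes.

3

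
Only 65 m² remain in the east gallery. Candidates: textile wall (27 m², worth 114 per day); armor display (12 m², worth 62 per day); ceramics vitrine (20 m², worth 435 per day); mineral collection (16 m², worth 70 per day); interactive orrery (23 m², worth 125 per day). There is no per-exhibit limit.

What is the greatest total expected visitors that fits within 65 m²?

1305

3×ceramics vitrine uses 60 of the 65 m² and totals 1305.
That's the maximum — no swap from here does better than 1305.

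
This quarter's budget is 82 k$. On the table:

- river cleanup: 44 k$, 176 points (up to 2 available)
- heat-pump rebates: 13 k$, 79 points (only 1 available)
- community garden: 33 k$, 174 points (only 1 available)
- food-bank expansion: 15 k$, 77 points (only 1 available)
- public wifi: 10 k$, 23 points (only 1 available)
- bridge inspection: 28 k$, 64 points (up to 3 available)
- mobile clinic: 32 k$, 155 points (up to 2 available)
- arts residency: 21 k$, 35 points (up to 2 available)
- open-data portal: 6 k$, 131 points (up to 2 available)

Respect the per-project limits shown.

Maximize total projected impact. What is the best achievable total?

596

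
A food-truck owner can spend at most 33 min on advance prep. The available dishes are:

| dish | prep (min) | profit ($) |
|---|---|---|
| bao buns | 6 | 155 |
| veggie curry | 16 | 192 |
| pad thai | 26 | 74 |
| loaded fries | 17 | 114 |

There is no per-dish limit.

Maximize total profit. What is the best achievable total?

By profit per min: bao buns 25.83, veggie curry 12.00, loaded fries 6.71 lead.
Best packing: 5×bao buns — 30 min, 775 total.

775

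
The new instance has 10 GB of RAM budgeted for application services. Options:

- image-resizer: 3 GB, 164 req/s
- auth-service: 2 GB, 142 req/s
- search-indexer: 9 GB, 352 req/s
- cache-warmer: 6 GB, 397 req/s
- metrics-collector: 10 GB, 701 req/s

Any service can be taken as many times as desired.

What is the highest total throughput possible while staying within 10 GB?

710

5×auth-service uses 10 of the 10 GB and totals 710.
No other feasible combination exceeds 710.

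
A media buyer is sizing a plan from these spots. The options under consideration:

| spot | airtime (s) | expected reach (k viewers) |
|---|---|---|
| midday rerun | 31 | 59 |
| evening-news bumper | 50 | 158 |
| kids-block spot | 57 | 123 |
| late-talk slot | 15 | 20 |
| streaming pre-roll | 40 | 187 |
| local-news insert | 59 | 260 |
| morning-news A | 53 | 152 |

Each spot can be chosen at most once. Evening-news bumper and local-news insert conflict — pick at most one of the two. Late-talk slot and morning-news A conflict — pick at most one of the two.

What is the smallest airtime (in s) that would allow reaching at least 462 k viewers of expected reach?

114

Look for the lowest-airtime combination reaching 462.
late-talk slot + streaming pre-roll + local-news insert reaches 467 using 114 s.
Any bundle with less than 114 s falls short of 462.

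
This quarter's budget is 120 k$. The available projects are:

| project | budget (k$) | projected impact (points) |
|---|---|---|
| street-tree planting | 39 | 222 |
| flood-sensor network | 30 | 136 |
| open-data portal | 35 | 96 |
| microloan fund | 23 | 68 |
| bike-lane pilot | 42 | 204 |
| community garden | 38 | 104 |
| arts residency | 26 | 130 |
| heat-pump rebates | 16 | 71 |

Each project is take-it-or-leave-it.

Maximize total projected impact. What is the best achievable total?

Filling by ratio: street-tree planting + bike-lane pilot + arts residency for 556, with 13 k$ left unused.
Dropping arts residency frees 26 k$; slotting in microloan fund + heat-pump rebates (39 k$) lifts the total to 565 at 120 k$.
Next best is street-tree planting + flood-sensor network + bike-lane pilot at 562 (111 k$) — short by 3.

565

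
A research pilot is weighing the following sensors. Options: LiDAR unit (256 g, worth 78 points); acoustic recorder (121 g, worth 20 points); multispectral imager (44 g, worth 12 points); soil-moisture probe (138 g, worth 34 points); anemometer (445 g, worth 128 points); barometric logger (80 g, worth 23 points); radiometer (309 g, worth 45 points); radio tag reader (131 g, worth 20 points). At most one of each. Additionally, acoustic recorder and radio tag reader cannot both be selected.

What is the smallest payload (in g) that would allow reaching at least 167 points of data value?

Look for the lowest-payload combination reaching 167.
multispectral imager + soil-moisture probe + anemometer: 174 data value at 627 g.
Below 627 g the best achievable stays under 167.

627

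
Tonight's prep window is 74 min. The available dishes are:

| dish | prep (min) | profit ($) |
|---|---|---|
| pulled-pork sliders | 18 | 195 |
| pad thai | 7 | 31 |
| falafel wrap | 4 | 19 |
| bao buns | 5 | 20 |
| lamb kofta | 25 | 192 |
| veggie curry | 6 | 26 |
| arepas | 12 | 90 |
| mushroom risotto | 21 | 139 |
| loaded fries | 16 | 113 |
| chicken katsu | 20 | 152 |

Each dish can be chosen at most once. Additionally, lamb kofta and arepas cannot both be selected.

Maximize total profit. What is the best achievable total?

589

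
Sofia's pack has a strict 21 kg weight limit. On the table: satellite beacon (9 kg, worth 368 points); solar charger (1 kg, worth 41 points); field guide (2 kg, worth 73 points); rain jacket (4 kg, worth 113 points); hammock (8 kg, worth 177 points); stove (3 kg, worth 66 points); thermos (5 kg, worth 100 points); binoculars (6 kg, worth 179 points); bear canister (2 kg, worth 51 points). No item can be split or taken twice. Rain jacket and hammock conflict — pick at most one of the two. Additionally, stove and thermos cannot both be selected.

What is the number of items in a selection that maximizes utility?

The maximum utility within 21 kg is 733.
satellite beacon + field guide + rain jacket + binoculars hits 733 at 21 kg.
Any selection reaching 733 contains exactly 4 items.

4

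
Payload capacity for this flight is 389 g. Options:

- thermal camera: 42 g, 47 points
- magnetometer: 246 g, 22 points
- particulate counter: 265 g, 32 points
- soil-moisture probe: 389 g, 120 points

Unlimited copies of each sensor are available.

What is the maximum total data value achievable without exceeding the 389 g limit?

423

Ranking by ratio (data value/g): thermal camera 1.12, soil-moisture probe 0.31, particulate counter 0.12.
9×thermal camera uses 378 of the 389 g and totals 423.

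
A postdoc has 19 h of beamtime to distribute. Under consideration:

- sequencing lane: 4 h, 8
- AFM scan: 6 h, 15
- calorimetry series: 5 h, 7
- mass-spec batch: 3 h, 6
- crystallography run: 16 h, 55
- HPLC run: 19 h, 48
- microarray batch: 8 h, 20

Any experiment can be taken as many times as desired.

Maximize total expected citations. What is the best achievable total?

61

Density check — crystallography run 3.44, HPLC run 2.53, AFM scan 2.50, microarray batch 2.50 are the best per h.
The ratio ordering already packs tightly: mass-spec batch + crystallography run, 19 h, 61.
That's the maximum — no swap from here does better than 61.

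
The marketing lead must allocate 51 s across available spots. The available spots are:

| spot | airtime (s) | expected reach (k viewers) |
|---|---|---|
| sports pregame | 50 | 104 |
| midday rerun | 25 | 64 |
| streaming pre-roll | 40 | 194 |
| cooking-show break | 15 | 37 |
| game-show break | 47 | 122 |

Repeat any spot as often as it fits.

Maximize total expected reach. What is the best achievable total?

194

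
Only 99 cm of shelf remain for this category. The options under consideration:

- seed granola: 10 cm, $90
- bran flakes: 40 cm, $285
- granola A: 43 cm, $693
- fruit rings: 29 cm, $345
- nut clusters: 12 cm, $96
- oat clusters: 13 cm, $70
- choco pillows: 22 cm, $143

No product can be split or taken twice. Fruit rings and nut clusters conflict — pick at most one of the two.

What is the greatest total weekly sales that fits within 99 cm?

Ranking by ratio (weekly sales/cm): granola A 16.12, fruit rings 11.90, seed granola 9.00, nut clusters 8.00.
Best packing: seed granola + granola A + fruit rings + oat clusters — 95 cm, 1198 total.

1198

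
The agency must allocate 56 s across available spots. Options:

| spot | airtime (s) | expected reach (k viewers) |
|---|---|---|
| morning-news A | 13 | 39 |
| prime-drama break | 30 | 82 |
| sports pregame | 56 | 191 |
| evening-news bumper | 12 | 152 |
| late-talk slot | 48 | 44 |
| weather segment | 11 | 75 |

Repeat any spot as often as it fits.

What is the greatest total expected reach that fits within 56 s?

608

Best packing: 4×evening-news bumper — 48 s, 608 total.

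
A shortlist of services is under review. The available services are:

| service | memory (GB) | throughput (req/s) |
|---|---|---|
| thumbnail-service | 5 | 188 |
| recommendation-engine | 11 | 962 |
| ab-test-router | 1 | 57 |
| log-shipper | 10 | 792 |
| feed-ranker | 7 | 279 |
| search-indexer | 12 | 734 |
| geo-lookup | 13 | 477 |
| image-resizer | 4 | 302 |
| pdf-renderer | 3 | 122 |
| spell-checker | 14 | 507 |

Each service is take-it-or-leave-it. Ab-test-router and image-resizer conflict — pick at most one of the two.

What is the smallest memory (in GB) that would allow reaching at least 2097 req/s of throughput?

28

Need the lightest bundle worth ≥ 2097.
Taking recommendation-engine + log-shipper + image-resizer + pdf-renderer gives 2178 (≥ 2097) for 28 GB.
Below 28 GB the best achievable stays under 2097.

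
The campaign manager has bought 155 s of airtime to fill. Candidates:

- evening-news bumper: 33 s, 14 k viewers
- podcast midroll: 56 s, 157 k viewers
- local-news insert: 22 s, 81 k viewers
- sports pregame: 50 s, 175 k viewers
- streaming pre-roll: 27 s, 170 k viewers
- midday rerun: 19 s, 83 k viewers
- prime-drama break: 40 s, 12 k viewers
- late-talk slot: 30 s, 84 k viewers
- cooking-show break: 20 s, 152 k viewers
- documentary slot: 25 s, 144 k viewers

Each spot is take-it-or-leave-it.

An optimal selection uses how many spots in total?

The maximum expected reach within 155 s is 725.
For example sports pregame + streaming pre-roll + late-talk slot + cooking-show break + documentary slot achieves it, using 152 s.
Every optimal selection uses 5 spots.

5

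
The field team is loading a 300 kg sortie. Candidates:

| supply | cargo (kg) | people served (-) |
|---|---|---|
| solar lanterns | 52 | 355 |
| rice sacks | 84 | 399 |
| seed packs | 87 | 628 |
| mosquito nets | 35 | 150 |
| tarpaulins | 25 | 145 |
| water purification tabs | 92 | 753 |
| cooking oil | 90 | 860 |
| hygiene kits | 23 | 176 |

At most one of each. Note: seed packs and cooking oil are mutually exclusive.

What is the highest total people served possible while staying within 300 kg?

2294

Ranking by ratio (people served/kg): cooking oil 9.56, water purification tabs 8.18, hygiene kits 7.65.
Taking solar lanterns + mosquito nets + water purification tabs + cooking oil + hygiene kits: 292 kg used, 2294 in people served.
Next best is solar lanterns + tarpaulins + water purification tabs + cooking oil + hygiene kits at 2289 (282 kg) — short by 5.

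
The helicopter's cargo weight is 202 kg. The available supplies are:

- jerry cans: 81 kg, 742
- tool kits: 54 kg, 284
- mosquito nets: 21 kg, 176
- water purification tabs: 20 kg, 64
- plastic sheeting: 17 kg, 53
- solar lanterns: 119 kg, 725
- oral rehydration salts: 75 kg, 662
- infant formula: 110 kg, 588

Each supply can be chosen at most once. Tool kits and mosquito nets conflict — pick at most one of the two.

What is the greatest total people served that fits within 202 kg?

1644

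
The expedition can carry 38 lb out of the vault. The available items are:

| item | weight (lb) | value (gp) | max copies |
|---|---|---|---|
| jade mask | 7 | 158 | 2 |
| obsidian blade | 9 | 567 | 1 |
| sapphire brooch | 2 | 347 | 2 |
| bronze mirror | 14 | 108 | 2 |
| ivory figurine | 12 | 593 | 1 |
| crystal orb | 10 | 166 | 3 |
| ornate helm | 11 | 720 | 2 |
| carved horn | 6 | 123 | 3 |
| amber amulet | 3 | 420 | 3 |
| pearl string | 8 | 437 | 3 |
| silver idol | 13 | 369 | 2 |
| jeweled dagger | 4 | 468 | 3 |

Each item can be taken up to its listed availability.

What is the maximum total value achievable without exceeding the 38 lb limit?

4078

Taking 2×sapphire brooch + ornate helm + 3×amber amulet + 3×jeweled dagger: 36 lb used, 4078 in value.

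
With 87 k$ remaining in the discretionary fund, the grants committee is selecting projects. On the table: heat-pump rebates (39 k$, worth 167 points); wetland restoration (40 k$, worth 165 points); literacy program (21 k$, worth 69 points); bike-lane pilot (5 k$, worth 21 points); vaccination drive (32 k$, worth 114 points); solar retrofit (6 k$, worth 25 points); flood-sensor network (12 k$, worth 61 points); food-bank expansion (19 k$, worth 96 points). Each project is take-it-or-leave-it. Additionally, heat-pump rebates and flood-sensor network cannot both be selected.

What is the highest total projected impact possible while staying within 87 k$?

Taking wetland restoration + bike-lane pilot + solar retrofit + flood-sensor network + food-bank expansion: 82 k$ used, 368 in projected impact.
Next best is heat-pump rebates + wetland restoration + solar retrofit at 357 (85 k$) — short by 11.

368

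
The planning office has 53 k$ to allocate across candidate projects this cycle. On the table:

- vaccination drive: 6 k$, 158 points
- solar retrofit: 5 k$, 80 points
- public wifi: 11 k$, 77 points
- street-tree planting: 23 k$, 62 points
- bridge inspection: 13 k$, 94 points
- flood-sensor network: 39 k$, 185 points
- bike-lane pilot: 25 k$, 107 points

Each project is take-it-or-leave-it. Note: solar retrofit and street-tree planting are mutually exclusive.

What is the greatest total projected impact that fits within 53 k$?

439

Filling by ratio: vaccination drive + solar retrofit + public wifi + bridge inspection for 409, with 18 k$ left unused.
Replace public wifi with bike-lane pilot: the trade gains 30 net, giving 439 at 49 k$.
The closest alternative, vaccination drive + solar retrofit + flood-sensor network, reaches only 423.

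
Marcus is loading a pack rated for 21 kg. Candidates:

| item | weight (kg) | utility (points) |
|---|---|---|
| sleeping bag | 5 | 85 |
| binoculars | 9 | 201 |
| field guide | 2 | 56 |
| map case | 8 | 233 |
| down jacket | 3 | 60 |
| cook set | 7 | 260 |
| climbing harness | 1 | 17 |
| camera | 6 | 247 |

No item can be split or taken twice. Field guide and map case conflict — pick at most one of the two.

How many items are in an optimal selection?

Optimal total is 740.
map case + cook set + camera hits 740 at 21 kg.
All optima have 3 items.

3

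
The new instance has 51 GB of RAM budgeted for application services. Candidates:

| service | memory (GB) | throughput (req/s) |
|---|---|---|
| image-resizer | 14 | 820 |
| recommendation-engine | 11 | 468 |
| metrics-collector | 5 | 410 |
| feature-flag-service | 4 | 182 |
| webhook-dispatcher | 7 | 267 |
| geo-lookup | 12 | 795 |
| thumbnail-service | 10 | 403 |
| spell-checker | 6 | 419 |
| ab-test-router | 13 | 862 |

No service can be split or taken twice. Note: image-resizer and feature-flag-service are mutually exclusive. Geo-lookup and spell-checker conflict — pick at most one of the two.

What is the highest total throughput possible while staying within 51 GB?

3154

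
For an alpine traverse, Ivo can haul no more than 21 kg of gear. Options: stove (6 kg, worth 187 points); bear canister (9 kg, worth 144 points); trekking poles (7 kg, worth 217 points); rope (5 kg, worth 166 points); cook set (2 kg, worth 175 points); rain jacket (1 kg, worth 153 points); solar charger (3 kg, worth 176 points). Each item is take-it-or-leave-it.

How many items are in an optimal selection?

5

Optimal total is 908.
One optimal bundle: stove + trekking poles + cook set + rain jacket + solar charger (19 kg).
Every optimal selection uses 5 items.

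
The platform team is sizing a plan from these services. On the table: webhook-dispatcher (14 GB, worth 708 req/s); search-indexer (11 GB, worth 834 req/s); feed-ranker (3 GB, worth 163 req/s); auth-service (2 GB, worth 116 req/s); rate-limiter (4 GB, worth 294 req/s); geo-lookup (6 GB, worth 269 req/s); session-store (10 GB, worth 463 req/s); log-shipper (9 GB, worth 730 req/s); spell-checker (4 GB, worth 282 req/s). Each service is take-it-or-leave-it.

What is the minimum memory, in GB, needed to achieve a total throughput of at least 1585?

22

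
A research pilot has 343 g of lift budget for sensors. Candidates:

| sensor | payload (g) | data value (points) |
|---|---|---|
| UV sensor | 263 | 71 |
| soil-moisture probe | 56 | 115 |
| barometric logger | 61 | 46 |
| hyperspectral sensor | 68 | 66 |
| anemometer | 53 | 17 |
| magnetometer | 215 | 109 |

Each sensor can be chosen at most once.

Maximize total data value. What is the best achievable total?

Filling by ratio: soil-moisture probe + barometric logger + hyperspectral sensor + anemometer for 244, with 105 g left unused.
Dropping barometric logger and anemometer frees 114 g; slotting in magnetometer (215 g) lifts the total to 290 at 339 g.

290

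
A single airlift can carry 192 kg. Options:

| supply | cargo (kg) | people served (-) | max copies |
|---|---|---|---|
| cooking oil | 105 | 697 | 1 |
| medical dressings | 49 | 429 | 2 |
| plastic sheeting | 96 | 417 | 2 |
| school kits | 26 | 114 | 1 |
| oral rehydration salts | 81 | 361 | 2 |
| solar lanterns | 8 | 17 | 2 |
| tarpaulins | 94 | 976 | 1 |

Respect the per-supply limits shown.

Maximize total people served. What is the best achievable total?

1834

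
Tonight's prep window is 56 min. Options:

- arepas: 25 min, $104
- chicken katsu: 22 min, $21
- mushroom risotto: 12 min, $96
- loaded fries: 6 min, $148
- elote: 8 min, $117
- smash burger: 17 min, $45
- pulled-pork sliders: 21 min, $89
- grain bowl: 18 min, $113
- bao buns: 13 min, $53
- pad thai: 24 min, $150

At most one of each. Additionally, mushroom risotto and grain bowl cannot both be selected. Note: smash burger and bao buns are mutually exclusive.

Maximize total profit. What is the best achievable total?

Taking loaded fries + elote + grain bowl + pad thai: 56 min used, 528 in profit.

528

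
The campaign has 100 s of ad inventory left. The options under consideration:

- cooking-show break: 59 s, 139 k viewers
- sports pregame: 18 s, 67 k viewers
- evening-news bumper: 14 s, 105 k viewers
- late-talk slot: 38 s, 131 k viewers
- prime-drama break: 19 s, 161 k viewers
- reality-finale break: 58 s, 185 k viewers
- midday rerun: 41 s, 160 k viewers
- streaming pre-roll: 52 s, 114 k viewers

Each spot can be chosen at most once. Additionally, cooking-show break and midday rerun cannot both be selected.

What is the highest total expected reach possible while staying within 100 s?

By expected reach per s: prime-drama break 8.47, evening-news bumper 7.50, midday rerun 3.90 lead.
Best packing: sports pregame + evening-news bumper + prime-drama break + midday rerun — 92 s, 493 total.

493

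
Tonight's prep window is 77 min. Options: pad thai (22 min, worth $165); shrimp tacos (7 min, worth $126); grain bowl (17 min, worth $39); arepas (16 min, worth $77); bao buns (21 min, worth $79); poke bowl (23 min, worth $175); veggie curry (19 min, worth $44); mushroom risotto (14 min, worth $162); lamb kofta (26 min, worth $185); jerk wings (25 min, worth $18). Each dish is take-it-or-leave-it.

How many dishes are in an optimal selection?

Best achievable profit is 648.
One optimal bundle: shrimp tacos + poke bowl + mushroom risotto + lamb kofta (70 min).
Every optimal selection uses 4 dishes.

4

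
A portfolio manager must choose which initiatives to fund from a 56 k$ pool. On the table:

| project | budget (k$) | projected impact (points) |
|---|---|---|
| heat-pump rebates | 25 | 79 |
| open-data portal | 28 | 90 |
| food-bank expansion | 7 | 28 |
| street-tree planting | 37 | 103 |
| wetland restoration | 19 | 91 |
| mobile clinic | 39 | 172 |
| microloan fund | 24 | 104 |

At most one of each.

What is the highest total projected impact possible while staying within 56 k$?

223

Taking food-bank expansion + wetland restoration + microloan fund: 50 k$ used, 223 in projected impact.
Next best is heat-pump rebates + food-bank expansion + microloan fund at 211 (56 k$) — short by 12.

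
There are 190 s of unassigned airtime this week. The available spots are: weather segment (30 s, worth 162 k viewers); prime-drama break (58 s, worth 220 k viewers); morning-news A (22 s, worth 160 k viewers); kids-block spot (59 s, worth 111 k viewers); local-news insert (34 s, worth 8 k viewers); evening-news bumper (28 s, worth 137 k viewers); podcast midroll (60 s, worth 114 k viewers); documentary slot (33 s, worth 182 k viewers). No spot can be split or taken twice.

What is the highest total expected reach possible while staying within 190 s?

861

Taking weather segment + prime-drama break + morning-news A + evening-news bumper + documentary slot: 171 s used, 861 in expected reach.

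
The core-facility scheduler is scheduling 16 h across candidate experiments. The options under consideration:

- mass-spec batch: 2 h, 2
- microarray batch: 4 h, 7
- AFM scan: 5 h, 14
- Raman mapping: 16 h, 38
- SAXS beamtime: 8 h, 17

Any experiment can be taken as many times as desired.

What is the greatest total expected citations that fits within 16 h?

42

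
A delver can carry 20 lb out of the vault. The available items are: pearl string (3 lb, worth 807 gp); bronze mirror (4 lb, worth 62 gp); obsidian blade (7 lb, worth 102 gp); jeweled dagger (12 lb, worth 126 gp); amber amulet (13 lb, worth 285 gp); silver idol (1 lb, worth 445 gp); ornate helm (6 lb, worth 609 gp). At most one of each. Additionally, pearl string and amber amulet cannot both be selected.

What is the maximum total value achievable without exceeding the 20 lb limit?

1963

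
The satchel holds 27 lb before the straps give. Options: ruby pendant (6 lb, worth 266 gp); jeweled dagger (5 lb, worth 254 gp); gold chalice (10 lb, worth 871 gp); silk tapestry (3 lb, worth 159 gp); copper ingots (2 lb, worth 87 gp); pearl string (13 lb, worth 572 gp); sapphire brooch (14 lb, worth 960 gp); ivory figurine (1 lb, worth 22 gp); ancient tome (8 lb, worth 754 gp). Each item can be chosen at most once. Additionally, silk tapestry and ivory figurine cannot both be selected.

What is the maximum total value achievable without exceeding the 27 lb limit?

2050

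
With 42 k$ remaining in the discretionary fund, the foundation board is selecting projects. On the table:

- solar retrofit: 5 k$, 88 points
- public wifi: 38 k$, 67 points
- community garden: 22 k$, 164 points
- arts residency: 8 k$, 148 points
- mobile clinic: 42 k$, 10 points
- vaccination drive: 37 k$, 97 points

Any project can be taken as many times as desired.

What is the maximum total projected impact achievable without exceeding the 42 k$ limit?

768

Taking the top-ratio projects first gives 5×arts residency for 740 (40 k$).
Replace arts residency with 2×solar retrofit: the trade gains 28 net, giving 768 at 42 k$.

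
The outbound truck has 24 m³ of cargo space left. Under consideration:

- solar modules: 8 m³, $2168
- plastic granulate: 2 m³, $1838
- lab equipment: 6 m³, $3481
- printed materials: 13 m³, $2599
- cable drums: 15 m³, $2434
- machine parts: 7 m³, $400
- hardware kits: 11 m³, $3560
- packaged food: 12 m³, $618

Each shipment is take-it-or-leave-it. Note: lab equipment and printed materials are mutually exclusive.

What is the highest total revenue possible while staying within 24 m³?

Density check — plastic granulate 919.00, lab equipment 580.17, hardware kits 323.64, solar modules 271.00 are the best per m³.
The ratio ordering already packs tightly: plastic granulate + lab equipment + hardware kits, 19 m³, 8879.

8879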